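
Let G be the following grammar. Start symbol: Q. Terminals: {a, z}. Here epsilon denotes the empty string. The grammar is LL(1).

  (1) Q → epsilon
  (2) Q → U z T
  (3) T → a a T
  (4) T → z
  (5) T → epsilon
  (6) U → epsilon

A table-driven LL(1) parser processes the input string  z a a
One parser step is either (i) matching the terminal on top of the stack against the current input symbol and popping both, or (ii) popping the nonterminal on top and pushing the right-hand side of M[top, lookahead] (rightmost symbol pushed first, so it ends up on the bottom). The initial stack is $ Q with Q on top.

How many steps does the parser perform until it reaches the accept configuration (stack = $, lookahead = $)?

     Stack    Input    Action
  1  $ Q      z a a $  expand Q → U z T
  2  $ T z U  z a a $  expand U → epsilon
  3  $ T z    z a a $  match z
  4  $ T      a a $    expand T → a a T
  5  $ T a a  a a $    match a
  6  $ T a    a $      match a
  7  $ T      $        expand T → epsilon
Accept reached after 7 steps.

7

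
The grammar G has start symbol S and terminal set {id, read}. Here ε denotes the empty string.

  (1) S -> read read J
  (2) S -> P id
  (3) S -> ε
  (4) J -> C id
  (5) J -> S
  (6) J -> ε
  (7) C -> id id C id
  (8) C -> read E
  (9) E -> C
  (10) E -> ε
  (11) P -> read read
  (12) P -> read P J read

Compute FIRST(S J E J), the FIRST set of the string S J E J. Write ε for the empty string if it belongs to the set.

FIRST(C): from C->id id C id we get {id}; from C->read E we get {read}. So FIRST(C) = {id, read}.
FIRST(P): from P->read read we get {read}; from P->read P J read we get {read}. So FIRST(P) = {read}.
FIRST(S): from S->read read J we get {read}; from S->P id we get {read}; from S->ε we get {ε}. So FIRST(S) = {ε, read}.
FIRST(E): from E->C we get {id, read}; from E->ε we get {ε}. So FIRST(E) = {ε, id, read}.
FIRST(J): from J->C id we get {id, read}; from J->S we get {ε, read}; from J->ε we get {ε}. So FIRST(J) = {ε, id, read}.
FIRST(S J E J): take FIRST of each symbol in turn, carrying on past any symbol whose FIRST contains ε; result {ε, id, read}.

{ε, id, read}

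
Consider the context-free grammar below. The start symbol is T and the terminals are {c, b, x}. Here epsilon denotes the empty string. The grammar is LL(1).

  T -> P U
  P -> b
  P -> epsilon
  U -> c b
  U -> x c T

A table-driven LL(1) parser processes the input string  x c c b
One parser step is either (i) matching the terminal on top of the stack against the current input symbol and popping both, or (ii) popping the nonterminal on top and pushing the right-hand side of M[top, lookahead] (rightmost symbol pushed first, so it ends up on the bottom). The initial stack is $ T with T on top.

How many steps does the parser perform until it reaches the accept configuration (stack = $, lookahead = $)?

      Stack    Input      Action
   1  $ T      x c c b $  expand T -> P U
   2  $ U P    x c c b $  expand P -> epsilon
   3  $ U      x c c b $  expand U -> x c T
   4  $ T c x  x c c b $  match x
   5  $ T c    c c b $    match c
   6  $ T      c b $      expand T -> P U
   7  $ U P    c b $      expand P -> epsilon
   8  $ U      c b $      expand U -> c b
   9  $ b c    c b $      match c
  10  $ b      b $        match b
Accept reached after 10 steps.

10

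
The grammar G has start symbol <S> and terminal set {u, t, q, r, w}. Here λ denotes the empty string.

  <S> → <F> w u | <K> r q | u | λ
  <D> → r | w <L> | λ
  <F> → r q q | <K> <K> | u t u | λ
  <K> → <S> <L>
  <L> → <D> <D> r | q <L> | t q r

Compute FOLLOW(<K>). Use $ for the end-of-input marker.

{q, r, t, u, w}

FIRST(<D>): from <D>→r we get {r}; from <D>→w <L> we get {w}; from <D>→λ we get {λ}. So FIRST(<D>) = {λ, r, w}.
FIRST(<L>): from <L>→<D> <D> r we get {r, w}; from <L>→q <L> we get {q}; from <L>→t q r we get {t}. So FIRST(<L>) = {q, r, t, w}.
FIRST(<S>): from <S>→<F> w u we get {q, r, t, u, w}; from <S>→<K> r q we get {q, r, t, u, w}; from <S>→u we get {u}; from <S>→λ we get {λ}. So FIRST(<S>) = {λ, q, r, t, u, w}.
FIRST(<K>): from <K>→<S> <L> we get {q, r, t, u, w}. So FIRST(<K>) = {q, r, t, u, w}.
FIRST(<F>): from <F>→r q q we get {r}; from <F>→<K> <K> we get {q, r, t, u, w}; from <F>→u t u we get {u}; from <F>→λ we get {λ}. So FIRST(<F>) = {λ, q, r, t, u, w}.
FOLLOW(<S>) includes $ since <S> is the start symbol.
FOLLOW(<S>): in <K>→<S> <L>, <S> is followed by <L> with FIRST {q, r, t, w}. Thus FOLLOW(<S>) = {$, q, r, t, w}.
FOLLOW(<D>): in <L>→<D> <D> r (occurrence 1), <D> is followed by <D> r with FIRST {r, w}; in <L>→<D> <D> r (occurrence 2), <D> is followed by r with FIRST {r}. Thus FOLLOW(<D>) = {r, w}.
FOLLOW(<F>): in <S>→<F> w u, <F> is followed by w u with FIRST {w}. Thus FOLLOW(<F>) = {w}.
FOLLOW(<K>): in <S>→<K> r q, <K> is followed by r q with FIRST {r}; in <F>→<K> <K> (occurrence 1), <K> is followed by <K> with FIRST {q, r, t, u, w}; in <F>→<K> <K> (occurrence 2), the suffix after <K> is empty, so FOLLOW(<K>) ⊇ FOLLOW(<F>) = {w}. Thus FOLLOW(<K>) = {q, r, t, u, w}.
FOLLOW(<L>): in <D>→w <L>, the suffix after <L> is empty, so FOLLOW(<L>) ⊇ FOLLOW(<D>) = {r, w}; in <K>→<S> <L>, the suffix after <L> is empty, so FOLLOW(<L>) ⊇ FOLLOW(<K>) = {q, r, t, u, w}; in <L>→q <L>, the suffix after <L> is empty (adds nothing new). Thus FOLLOW(<L>) = {q, r, t, u, w}.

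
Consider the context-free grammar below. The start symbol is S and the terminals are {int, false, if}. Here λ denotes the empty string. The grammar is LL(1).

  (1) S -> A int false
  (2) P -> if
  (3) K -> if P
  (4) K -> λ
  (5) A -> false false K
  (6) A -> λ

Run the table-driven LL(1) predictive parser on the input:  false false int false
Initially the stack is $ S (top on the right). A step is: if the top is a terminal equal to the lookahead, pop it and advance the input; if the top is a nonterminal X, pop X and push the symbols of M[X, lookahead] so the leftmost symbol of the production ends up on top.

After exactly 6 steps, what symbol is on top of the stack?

false

step 1: stack=$ S  input=false false int false $  — expand S -> A int false
step 2: stack=$ false int A  input=false false int false $  — expand A -> false false K
step 3: stack=$ false int K false false  input=false false int false $  — match false
step 4: stack=$ false int K false  input=false int false $  — match false
step 5: stack=$ false int K  input=int false $  — expand K -> λ
step 6: stack=$ false int  input=int false $  — match int
Stack after step 6: $ false (top = false).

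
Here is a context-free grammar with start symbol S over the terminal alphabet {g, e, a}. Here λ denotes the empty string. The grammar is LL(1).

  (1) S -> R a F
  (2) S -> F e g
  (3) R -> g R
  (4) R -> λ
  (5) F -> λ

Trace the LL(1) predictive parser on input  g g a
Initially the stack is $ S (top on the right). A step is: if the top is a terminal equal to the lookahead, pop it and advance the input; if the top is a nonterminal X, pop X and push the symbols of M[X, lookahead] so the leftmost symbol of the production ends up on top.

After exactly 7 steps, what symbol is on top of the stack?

step 1: stack=$ S  input=g g a $  — expand S -> R a F
step 2: stack=$ F a R  input=g g a $  — expand R -> g R
step 3: stack=$ F a R g  input=g g a $  — match g
step 4: stack=$ F a R  input=g a $  — expand R -> g R
step 5: stack=$ F a R g  input=g a $  — match g
step 6: stack=$ F a R  input=a $  — expand R -> λ
step 7: stack=$ F a  input=a $  — match a
Stack after step 7: $ F (top = F).

F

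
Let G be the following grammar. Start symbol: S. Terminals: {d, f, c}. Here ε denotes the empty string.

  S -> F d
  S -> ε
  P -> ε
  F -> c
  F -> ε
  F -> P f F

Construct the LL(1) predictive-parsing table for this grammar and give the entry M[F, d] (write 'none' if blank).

FIRST(P): from P->ε we get {ε}. So FIRST(P) = {ε}.
FIRST(F): from F->c we get {c}; from F->ε we get {ε}; from F->P f F we get {f}. So FIRST(F) = {ε, c, f}.
FIRST(S): from S->F d we get {c, d, f}; from S->ε we get {ε}. So FIRST(S) = {ε, c, d, f}.
FOLLOW(S) includes $ since S is the start symbol.
FOLLOW(F): in S->F d, F is followed by d with FIRST {d}; in F->P f F, the suffix after F is empty (adds nothing new). Thus FOLLOW(F) = {d}.
For F -> c: FIRST(c) = {c}, so it goes in M[F, t] for t ∈ {c}.
For F -> ε: FIRST(ε) = {ε}, so it goes in M[F, t] for t ∈ {}; since ε ∈ FIRST, also for every t ∈ FOLLOW(F) = {d}.
For F -> P f F: FIRST(P f F) = {f}, so it goes in M[F, t] for t ∈ {f}.

F -> ε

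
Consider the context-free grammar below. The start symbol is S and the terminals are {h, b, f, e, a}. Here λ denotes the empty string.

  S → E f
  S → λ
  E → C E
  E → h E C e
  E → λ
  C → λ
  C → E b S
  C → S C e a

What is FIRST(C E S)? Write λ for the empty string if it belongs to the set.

FIRST(S): from S→E f we get {b, e, f, h}; from S→λ we get {λ}. So FIRST(S) = {λ, b, e, f, h}.
FIRST(E): from E→C E we get {λ, b, e, f, h}; from E→h E C e we get {h}; from E→λ we get {λ}. So FIRST(E) = {λ, b, e, f, h}.
FIRST(C): from C→λ we get {λ}; from C→E b S we get {b, e, f, h}; from C→S C e a we get {b, e, f, h}. So FIRST(C) = {λ, b, e, f, h}.
FIRST(C E S): take FIRST of each symbol in turn, carrying on past any symbol whose FIRST contains λ; result {λ, b, e, f, h}.

{λ, b, e, f, h}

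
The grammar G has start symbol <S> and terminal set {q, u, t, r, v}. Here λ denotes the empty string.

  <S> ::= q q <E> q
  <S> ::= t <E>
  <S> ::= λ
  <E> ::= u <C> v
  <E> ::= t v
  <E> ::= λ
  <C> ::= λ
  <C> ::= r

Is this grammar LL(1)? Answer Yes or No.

FIRST(<S>) = {λ, q, t}
FIRST(<E>) = {λ, t, u}
FIRST(<C>) = {λ, r}
FOLLOW(<S>) = {$}
FOLLOW(<E>) = {$, q}
FOLLOW(<C>) = {v}
Each cell of M receives at most one production.

Yes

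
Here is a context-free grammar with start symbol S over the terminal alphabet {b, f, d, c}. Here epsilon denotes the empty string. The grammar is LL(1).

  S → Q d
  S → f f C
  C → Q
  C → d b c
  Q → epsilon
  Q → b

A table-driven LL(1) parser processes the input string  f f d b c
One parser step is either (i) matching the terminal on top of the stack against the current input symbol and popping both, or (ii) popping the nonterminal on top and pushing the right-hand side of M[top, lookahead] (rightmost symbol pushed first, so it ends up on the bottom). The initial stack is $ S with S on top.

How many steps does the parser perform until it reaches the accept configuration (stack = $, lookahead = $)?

7

step 1: stack=$ S  input=f f d b c $  — expand S → f f C
step 2: stack=$ C f f  input=f f d b c $  — match f
step 3: stack=$ C f  input=f d b c $  — match f
step 4: stack=$ C  input=d b c $  — expand C → d b c
step 5: stack=$ c b d  input=d b c $  — match d
step 6: stack=$ c b  input=b c $  — match b
step 7: stack=$ c  input=c $  — match c
Accept reached after 7 steps.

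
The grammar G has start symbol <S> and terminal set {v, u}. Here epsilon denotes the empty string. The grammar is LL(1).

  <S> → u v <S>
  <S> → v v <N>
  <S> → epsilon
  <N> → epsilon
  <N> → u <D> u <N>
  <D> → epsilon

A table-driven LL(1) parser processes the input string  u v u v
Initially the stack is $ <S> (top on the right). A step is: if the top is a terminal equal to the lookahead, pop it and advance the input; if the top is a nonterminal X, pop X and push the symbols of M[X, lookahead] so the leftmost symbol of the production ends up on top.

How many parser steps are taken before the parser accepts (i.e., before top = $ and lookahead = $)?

7

     Stack      Input      Action
  1  $ <S>      u v u v $  expand <S> → u v <S>
  2  $ <S> v u  u v u v $  match u
  3  $ <S> v    v u v $    match v
  4  $ <S>      u v $      expand <S> → u v <S>
  5  $ <S> v u  u v $      match u
  6  $ <S> v    v $        match v
  7  $ <S>      $          expand <S> → epsilon
Accept reached after 7 steps.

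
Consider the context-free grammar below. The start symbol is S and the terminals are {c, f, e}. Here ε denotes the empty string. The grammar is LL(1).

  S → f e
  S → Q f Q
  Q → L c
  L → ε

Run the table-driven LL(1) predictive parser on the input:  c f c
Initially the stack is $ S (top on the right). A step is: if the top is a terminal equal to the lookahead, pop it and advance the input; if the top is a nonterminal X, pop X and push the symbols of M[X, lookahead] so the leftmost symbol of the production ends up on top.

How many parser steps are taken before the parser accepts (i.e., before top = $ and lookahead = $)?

8

step 1: stack=$ S  input=c f c $  — expand S → Q f Q
step 2: stack=$ Q f Q  input=c f c $  — expand Q → L c
step 3: stack=$ Q f c L  input=c f c $  — expand L → ε
step 4: stack=$ Q f c  input=c f c $  — match c
step 5: stack=$ Q f  input=f c $  — match f
step 6: stack=$ Q  input=c $  — expand Q → L c
step 7: stack=$ c L  input=c $  — expand L → ε
step 8: stack=$ c  input=c $  — match c
Accept reached after 8 steps.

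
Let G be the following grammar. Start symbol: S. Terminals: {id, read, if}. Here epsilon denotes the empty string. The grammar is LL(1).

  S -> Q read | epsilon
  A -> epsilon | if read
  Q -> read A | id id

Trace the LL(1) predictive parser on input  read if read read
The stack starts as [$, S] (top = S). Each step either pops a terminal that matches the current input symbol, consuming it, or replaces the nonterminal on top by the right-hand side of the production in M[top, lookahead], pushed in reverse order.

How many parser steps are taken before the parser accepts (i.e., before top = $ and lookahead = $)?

     Stack           Input                Action
  1  $ S             read if read read $  expand S -> Q read
  2  $ read Q        read if read read $  expand Q -> read A
  3  $ read A read   read if read read $  match read
  4  $ read A        if read read $       expand A -> if read
  5  $ read read if  if read read $       match if
  6  $ read read     read read $          match read
  7  $ read          read $               match read
Accept reached after 7 steps.

7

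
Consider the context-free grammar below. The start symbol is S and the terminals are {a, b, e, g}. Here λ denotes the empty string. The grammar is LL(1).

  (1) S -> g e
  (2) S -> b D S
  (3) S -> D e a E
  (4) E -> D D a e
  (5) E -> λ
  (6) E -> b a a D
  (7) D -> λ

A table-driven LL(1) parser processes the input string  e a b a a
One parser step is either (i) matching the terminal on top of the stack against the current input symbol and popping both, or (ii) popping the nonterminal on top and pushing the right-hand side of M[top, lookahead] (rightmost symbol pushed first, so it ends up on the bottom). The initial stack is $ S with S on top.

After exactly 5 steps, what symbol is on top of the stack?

step 1: stack=$ S  input=e a b a a $  — expand S -> D e a E
step 2: stack=$ E a e D  input=e a b a a $  — expand D -> λ
step 3: stack=$ E a e  input=e a b a a $  — match e
step 4: stack=$ E a  input=a b a a $  — match a
step 5: stack=$ E  input=b a a $  — expand E -> b a a D
Stack after step 5: $ D a a b (top = b).

b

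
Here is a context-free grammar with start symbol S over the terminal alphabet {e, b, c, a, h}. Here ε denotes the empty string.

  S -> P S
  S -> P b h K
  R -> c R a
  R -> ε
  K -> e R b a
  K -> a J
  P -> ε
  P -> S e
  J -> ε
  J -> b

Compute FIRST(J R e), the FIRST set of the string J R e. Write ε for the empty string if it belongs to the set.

FIRST(R) = {ε, c}
FIRST(K) = {a, e}
FIRST(J) = {ε, b}
FIRST(S) = {b}  (via P S, P b h K)
FIRST(P) = {ε, b}  (via S e)
FIRST(J R e): take FIRST of each symbol in turn, carrying on past any symbol whose FIRST contains ε; result {b, c, e}.

{b, c, e}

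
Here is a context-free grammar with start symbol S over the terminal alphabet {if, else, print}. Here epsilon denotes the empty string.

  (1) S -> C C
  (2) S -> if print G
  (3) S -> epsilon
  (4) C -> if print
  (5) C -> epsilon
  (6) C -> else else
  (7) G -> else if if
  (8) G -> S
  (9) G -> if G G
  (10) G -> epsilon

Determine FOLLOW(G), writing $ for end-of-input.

{$, else, if}

FIRST(C): from C->if print we get {if}; from C->epsilon we get {epsilon}; from C->else else we get {else}. So FIRST(C) = {epsilon, else, if}.
FIRST(S): from S->C C we get {epsilon, else, if}; from S->if print G we get {if}; from S->epsilon we get {epsilon}. So FIRST(S) = {epsilon, else, if}.
FIRST(G): from G->else if if we get {else}; from G->S we get {epsilon, else, if}; from G->if G G we get {if}; from G->epsilon we get {epsilon}. So FIRST(G) = {epsilon, else, if}.
FOLLOW(S) includes $ since S is the start symbol.
FOLLOW(S): in G->S, the suffix after S is empty, so FOLLOW(S) ⊇ FOLLOW(G) = {$, else, if}. Thus FOLLOW(S) = {$, else, if}.
FOLLOW(C): in S->C C (occurrence 1), C is followed by C with FIRST {epsilon, else, if}; in S->C C (occurrence 1), the suffix after C is nullable, so FOLLOW(C) ⊇ FOLLOW(S) = {$, else, if}; in S->C C (occurrence 2), the suffix after C is empty, so FOLLOW(C) ⊇ FOLLOW(S) = {$, else, if}. Thus FOLLOW(C) = {$, else, if}.
FOLLOW(G): in S->if print G, the suffix after G is empty, so FOLLOW(G) ⊇ FOLLOW(S) = {$, else, if}; in G->if G G (occurrence 1), G is followed by G with FIRST {epsilon, else, if}; in G->if G G (occurrence 1), the suffix after G is nullable (adds nothing new); in G->if G G (occurrence 2), the suffix after G is empty (adds nothing new). Thus FOLLOW(G) = {$, else, if}.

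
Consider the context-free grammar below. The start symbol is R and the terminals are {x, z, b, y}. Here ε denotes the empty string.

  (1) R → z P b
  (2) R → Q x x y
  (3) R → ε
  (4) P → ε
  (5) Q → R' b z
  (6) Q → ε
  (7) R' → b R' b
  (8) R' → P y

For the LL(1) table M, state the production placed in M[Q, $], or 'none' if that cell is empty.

FIRST(P): from P→ε we get {ε}. So FIRST(P) = {ε}.
FIRST(R'): from R'→b R' b we get {b}; from R'→P y we get {y}. So FIRST(R') = {b, y}.
FIRST(Q): from Q→R' b z we get {b, y}; from Q→ε we get {ε}. So FIRST(Q) = {ε, b, y}.
FIRST(R): from R→z P b we get {z}; from R→Q x x y we get {b, x, y}; from R→ε we get {ε}. So FIRST(R) = {ε, b, x, y, z}.
FOLLOW(R) includes $ since R is the start symbol.
FOLLOW(Q): in R→Q x x y, Q is followed by x x y with FIRST {x}. Thus FOLLOW(Q) = {x}.
For Q → R' b z: FIRST(R' b z) = {b, y}, so it goes in M[Q, t] for t ∈ {b, y}.
For Q → ε: FIRST(ε) = {ε}, so it goes in M[Q, t] for t ∈ {}; since ε ∈ FIRST, also for every t ∈ FOLLOW(Q) = {x}.
None of these place a production in M[Q, $].

none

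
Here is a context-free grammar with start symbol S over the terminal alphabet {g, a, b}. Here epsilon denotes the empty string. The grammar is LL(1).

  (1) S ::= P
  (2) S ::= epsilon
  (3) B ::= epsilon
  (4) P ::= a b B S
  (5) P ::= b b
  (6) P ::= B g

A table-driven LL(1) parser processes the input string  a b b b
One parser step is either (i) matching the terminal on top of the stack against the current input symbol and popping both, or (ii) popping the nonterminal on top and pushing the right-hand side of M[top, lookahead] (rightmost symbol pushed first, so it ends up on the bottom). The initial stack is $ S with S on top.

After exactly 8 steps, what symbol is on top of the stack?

b

step 1: stack=$ S  input=a b b b $  — expand S ::= P
step 2: stack=$ P  input=a b b b $  — expand P ::= a b B S
step 3: stack=$ S B b a  input=a b b b $  — match a
step 4: stack=$ S B b  input=b b b $  — match b
step 5: stack=$ S B  input=b b $  — expand B ::= epsilon
step 6: stack=$ S  input=b b $  — expand S ::= P
step 7: stack=$ P  input=b b $  — expand P ::= b b
step 8: stack=$ b b  input=b b $  — match b
Stack after step 8: $ b (top = b).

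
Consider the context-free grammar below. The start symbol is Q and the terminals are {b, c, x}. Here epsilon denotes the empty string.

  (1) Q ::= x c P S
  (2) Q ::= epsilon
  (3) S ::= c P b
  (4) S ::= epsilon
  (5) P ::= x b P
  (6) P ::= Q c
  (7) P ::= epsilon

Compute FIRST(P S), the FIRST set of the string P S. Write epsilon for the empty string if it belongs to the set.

{epsilon, c, x}

FIRST(Q): from Q::=x c P S we get {x}; from Q::=epsilon we get {epsilon}. So FIRST(Q) = {epsilon, x}.
FIRST(S): from S::=c P b we get {c}; from S::=epsilon we get {epsilon}. So FIRST(S) = {epsilon, c}.
FIRST(P): from P::=x b P we get {x}; from P::=Q c we get {c, x}; from P::=epsilon we get {epsilon}. So FIRST(P) = {epsilon, c, x}.
FIRST(P S): take FIRST of each symbol in turn, carrying on past any symbol whose FIRST contains epsilon; result {epsilon, c, x}.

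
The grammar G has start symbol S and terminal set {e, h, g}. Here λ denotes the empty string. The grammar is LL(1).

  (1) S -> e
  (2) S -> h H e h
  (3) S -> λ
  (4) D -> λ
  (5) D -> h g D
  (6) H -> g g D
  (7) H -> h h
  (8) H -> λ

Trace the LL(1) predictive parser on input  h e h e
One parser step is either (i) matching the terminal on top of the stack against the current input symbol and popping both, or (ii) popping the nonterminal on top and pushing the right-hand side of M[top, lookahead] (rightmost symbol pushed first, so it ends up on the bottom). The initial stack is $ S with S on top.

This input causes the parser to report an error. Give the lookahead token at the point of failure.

e

step 1: stack=$ S  input=h e h e $  — expand S -> h H e h
step 2: stack=$ h e H h  input=h e h e $  — match h
step 3: stack=$ h e H  input=e h e $  — expand H -> λ
step 4: stack=$ h e  input=e h e $  — match e
step 5: stack=$ h  input=h e $  — match h
step 6: stack=$  input=e $  — error: stack empty but input remains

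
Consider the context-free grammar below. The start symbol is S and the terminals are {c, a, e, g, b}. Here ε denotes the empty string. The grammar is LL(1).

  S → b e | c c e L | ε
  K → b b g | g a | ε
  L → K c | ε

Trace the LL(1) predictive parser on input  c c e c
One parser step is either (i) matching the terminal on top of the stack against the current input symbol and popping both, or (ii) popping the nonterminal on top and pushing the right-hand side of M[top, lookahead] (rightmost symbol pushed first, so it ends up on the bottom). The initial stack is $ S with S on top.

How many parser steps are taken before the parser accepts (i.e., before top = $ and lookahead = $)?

     Stack      Input      Action
  1  $ S        c c e c $  expand S → c c e L
  2  $ L e c c  c c e c $  match c
  3  $ L e c    c e c $    match c
  4  $ L e      e c $      match e
  5  $ L        c $        expand L → K c
  6  $ c K      c $        expand K → ε
  7  $ c        c $        match c
Accept reached after 7 steps.

7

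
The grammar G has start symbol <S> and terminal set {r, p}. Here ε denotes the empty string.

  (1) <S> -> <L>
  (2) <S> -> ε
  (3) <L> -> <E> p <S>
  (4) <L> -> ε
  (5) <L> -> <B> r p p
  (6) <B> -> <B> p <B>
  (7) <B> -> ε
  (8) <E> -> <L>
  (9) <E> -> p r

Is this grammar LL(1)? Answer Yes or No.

FIRST(<S>) = {ε, p, r}
FIRST(<L>) = {ε, p, r}
FIRST(<B>) = {ε, p}
FIRST(<E>) = {ε, p, r}
FOLLOW(<S>) = {$, p}
FOLLOW(<L>) = {$, p}
FOLLOW(<B>) = {p, r}
FOLLOW(<E>) = {p}
Cell M[<B>, p] receives both <B> -> <B> p <B> and <B> -> ε — the grammar is not LL(1).

No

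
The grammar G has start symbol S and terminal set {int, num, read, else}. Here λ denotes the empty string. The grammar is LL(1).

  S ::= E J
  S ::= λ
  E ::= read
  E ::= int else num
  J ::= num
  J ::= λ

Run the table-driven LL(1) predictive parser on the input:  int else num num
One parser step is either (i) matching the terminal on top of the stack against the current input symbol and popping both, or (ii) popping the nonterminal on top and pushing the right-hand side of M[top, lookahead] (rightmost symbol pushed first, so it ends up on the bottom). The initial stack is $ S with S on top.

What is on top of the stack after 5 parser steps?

J

step 1: stack=$ S  input=int else num num $  — expand S ::= E J
step 2: stack=$ J E  input=int else num num $  — expand E ::= int else num
step 3: stack=$ J num else int  input=int else num num $  — match int
step 4: stack=$ J num else  input=else num num $  — match else
step 5: stack=$ J num  input=num num $  — match num
Stack after step 5: $ J (top = J).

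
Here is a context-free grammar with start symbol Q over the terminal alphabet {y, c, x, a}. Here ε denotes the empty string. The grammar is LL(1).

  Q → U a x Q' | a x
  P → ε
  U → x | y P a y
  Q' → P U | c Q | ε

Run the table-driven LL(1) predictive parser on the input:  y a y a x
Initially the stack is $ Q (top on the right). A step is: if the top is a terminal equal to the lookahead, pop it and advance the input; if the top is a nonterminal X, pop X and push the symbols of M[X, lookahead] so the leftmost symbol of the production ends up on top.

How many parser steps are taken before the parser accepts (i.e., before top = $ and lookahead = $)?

9

step 1: stack=$ Q  input=y a y a x $  — expand Q → U a x Q'
step 2: stack=$ Q' x a U  input=y a y a x $  — expand U → y P a y
step 3: stack=$ Q' x a y a P y  input=y a y a x $  — match y
step 4: stack=$ Q' x a y a P  input=a y a x $  — expand P → ε
step 5: stack=$ Q' x a y a  input=a y a x $  — match a
step 6: stack=$ Q' x a y  input=y a x $  — match y
step 7: stack=$ Q' x a  input=a x $  — match a
step 8: stack=$ Q' x  input=x $  — match x
step 9: stack=$ Q'  input=$  — expand Q' → ε
Accept reached after 9 steps.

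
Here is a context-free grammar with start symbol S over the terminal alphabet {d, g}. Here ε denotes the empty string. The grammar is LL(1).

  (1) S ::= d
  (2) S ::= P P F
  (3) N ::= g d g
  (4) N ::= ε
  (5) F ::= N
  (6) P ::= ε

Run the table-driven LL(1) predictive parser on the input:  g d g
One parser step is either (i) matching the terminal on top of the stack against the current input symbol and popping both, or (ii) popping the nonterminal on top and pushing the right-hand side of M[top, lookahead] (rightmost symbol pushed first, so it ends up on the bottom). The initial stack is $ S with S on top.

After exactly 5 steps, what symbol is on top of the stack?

g

     Stack    Input    Action
  1  $ S      g d g $  expand S ::= P P F
  2  $ F P P  g d g $  expand P ::= ε
  3  $ F P    g d g $  expand P ::= ε
  4  $ F      g d g $  expand F ::= N
  5  $ N      g d g $  expand N ::= g d g
Stack after step 5: $ g d g (top = g).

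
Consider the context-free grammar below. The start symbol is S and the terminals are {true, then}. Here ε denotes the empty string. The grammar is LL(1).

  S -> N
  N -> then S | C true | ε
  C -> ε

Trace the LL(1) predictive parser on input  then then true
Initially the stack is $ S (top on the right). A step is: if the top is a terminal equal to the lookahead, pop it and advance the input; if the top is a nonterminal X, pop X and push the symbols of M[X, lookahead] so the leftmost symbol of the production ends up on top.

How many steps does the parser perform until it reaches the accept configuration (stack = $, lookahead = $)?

step 1: stack=$ S  input=then then true $  — expand S -> N
step 2: stack=$ N  input=then then true $  — expand N -> then S
step 3: stack=$ S then  input=then then true $  — match then
step 4: stack=$ S  input=then true $  — expand S -> N
step 5: stack=$ N  input=then true $  — expand N -> then S
step 6: stack=$ S then  input=then true $  — match then
step 7: stack=$ S  input=true $  — expand S -> N
step 8: stack=$ N  input=true $  — expand N -> C true
step 9: stack=$ true C  input=true $  — expand C -> ε
step 10: stack=$ true  input=true $  — match true
Accept reached after 10 steps.

10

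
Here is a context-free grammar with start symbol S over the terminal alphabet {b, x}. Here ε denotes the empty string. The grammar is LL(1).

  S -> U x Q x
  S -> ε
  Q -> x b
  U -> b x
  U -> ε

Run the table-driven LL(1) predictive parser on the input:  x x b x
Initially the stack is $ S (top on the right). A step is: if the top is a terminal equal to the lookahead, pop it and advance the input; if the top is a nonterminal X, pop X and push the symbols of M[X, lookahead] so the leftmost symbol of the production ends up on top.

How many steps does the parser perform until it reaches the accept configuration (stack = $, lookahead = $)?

step 1: stack=$ S  input=x x b x $  — expand S -> U x Q x
step 2: stack=$ x Q x U  input=x x b x $  — expand U -> ε
step 3: stack=$ x Q x  input=x x b x $  — match x
step 4: stack=$ x Q  input=x b x $  — expand Q -> x b
step 5: stack=$ x b x  input=x b x $  — match x
step 6: stack=$ x b  input=b x $  — match b
step 7: stack=$ x  input=x $  — match x
Accept reached after 7 steps.

7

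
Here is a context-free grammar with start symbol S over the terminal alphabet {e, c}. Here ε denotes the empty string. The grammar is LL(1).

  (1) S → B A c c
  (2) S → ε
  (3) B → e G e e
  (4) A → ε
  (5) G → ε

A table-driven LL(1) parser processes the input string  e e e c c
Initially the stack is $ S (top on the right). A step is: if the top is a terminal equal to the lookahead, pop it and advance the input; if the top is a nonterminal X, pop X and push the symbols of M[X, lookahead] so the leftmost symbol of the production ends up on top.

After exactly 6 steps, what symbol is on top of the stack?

     Stack            Input        Action
  1  $ S              e e e c c $  expand S → B A c c
  2  $ c c A B        e e e c c $  expand B → e G e e
  3  $ c c A e e G e  e e e c c $  match e
  4  $ c c A e e G    e e c c $    expand G → ε
  5  $ c c A e e      e e c c $    match e
  6  $ c c A e        e c c $      match e
Stack after step 6: $ c c A (top = A).

A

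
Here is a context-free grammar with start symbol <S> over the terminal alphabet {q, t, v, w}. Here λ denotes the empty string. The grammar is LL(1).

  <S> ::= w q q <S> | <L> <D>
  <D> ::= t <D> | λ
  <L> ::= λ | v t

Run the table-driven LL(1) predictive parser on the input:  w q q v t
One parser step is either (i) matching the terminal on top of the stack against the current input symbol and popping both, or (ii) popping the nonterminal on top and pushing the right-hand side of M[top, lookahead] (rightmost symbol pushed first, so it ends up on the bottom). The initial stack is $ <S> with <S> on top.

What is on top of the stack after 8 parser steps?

<D>

step 1: stack=$ <S>  input=w q q v t $  — expand <S> ::= w q q <S>
step 2: stack=$ <S> q q w  input=w q q v t $  — match w
step 3: stack=$ <S> q q  input=q q v t $  — match q
step 4: stack=$ <S> q  input=q v t $  — match q
step 5: stack=$ <S>  input=v t $  — expand <S> ::= <L> <D>
step 6: stack=$ <D> <L>  input=v t $  — expand <L> ::= v t
step 7: stack=$ <D> t v  input=v t $  — match v
step 8: stack=$ <D> t  input=t $  — match t
Stack after step 8: $ <D> (top = <D>).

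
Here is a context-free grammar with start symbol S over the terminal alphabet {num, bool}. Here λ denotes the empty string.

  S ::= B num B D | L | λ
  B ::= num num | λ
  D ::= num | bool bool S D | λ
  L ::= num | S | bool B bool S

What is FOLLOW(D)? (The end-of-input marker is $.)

{$, bool, num}

FIRST(B): from B::=num num we get {num}; from B::=λ we get {λ}. So FIRST(B) = {λ, num}.
FIRST(D): from D::=num we get {num}; from D::=bool bool S D we get {bool}; from D::=λ we get {λ}. So FIRST(D) = {λ, bool, num}.
FIRST(S): from S::=B num B D we get {num}; from S::=L we get {λ, bool, num}; from S::=λ we get {λ}. So FIRST(S) = {λ, bool, num}.
FIRST(L): from L::=num we get {num}; from L::=S we get {λ, bool, num}; from L::=bool B bool S we get {bool}. So FIRST(L) = {λ, bool, num}.
FOLLOW(S) includes $ since S is the start symbol.
FOLLOW(S): in D::=bool bool S D, S is followed by D with FIRST {λ, bool, num}; in D::=bool bool S D, the suffix after S is nullable, so FOLLOW(S) ⊇ FOLLOW(D) = {$, bool, num}; in L::=S, the suffix after S is empty, so FOLLOW(S) ⊇ FOLLOW(L) = {$, bool, num}; in L::=bool B bool S, the suffix after S is empty, so FOLLOW(S) ⊇ FOLLOW(L) = {$, bool, num}. Thus FOLLOW(S) = {$, bool, num}.
FOLLOW(B): in S::=B num B D (occurrence 1), B is followed by num B D with FIRST {num}; in S::=B num B D (occurrence 2), B is followed by D with FIRST {λ, bool, num}; in S::=B num B D (occurrence 2), the suffix after B is nullable, so FOLLOW(B) ⊇ FOLLOW(S) = {$, bool, num}; in L::=bool B bool S, B is followed by bool S with FIRST {bool}. Thus FOLLOW(B) = {$, bool, num}.
FOLLOW(D): in S::=B num B D, the suffix after D is empty, so FOLLOW(D) ⊇ FOLLOW(S) = {$, bool, num}; in D::=bool bool S D, the suffix after D is empty (adds nothing new). Thus FOLLOW(D) = {$, bool, num}.
FOLLOW(L): in S::=L, the suffix after L is empty, so FOLLOW(L) ⊇ FOLLOW(S) = {$, bool, num}. Thus FOLLOW(L) = {$, bool, num}.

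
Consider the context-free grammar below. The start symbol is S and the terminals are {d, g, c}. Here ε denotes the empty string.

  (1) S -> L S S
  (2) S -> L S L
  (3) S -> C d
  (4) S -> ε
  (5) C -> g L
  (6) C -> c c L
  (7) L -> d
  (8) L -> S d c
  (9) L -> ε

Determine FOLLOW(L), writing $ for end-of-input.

{$, c, d, g}

FIRST(C) = {c, g}
FIRST(S) = {ε, c, d, g}  (via L S S, L S L, C d)
FIRST(L) = {ε, c, d, g}  (via S d c)
FOLLOW(S) includes $ since S is the start symbol.
FOLLOW(S): in S->L S S (occurrence 1), S is followed by S with FIRST {ε, c, d, g}; in S->L S S (occurrence 1), the suffix after S is nullable (adds nothing new); in S->L S S (occurrence 2), the suffix after S is empty (adds nothing new); in S->L S L, S is followed by L with FIRST {ε, c, d, g}; in S->L S L, the suffix after S is nullable (adds nothing new); in L->S d c, S is followed by d c with FIRST {d}. Thus FOLLOW(S) = {$, c, d, g}.
FOLLOW(C): in S->C d, C is followed by d with FIRST {d}. Thus FOLLOW(C) = {d}.
FOLLOW(L): in S->L S S, L is followed by S S with FIRST {ε, c, d, g}; in S->L S S, the suffix after L is nullable, so FOLLOW(L) ⊇ FOLLOW(S) = {$, c, d, g}; in S->L S L (occurrence 1), L is followed by S L with FIRST {ε, c, d, g}; in S->L S L (occurrence 1), the suffix after L is nullable, so FOLLOW(L) ⊇ FOLLOW(S) = {$, c, d, g}; in S->L S L (occurrence 2), the suffix after L is empty, so FOLLOW(L) ⊇ FOLLOW(S) = {$, c, d, g}; in C->g L, the suffix after L is empty, so FOLLOW(L) ⊇ FOLLOW(C) = {d}; in C->c c L, the suffix after L is empty, so FOLLOW(L) ⊇ FOLLOW(C) = {d}. Thus FOLLOW(L) = {$, c, d, g}.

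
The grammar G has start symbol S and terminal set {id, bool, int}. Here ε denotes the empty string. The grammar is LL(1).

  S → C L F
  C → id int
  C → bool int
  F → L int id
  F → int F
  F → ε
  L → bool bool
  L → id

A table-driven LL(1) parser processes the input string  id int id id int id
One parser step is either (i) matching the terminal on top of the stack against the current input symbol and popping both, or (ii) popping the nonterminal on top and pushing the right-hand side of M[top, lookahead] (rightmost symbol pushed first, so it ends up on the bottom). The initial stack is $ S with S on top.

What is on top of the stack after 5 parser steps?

id

     Stack         Input                  Action
  1  $ S           id int id id int id $  expand S → C L F
  2  $ F L C       id int id id int id $  expand C → id int
  3  $ F L int id  id int id id int id $  match id
  4  $ F L int     int id id int id $     match int
  5  $ F L         id id int id $         expand L → id
Stack after step 5: $ F id (top = id).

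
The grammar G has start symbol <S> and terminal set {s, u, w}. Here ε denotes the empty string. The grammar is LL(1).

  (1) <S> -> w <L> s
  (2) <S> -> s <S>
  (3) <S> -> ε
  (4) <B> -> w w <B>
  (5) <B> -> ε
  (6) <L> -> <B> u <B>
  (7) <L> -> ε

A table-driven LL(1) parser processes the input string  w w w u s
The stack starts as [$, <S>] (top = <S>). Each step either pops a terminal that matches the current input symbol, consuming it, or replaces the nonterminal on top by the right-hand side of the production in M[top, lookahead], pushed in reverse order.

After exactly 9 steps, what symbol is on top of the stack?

s

step 1: stack=$ <S>  input=w w w u s $  — expand <S> -> w <L> s
step 2: stack=$ s <L> w  input=w w w u s $  — match w
step 3: stack=$ s <L>  input=w w u s $  — expand <L> -> <B> u <B>
step 4: stack=$ s <B> u <B>  input=w w u s $  — expand <B> -> w w <B>
step 5: stack=$ s <B> u <B> w w  input=w w u s $  — match w
step 6: stack=$ s <B> u <B> w  input=w u s $  — match w
step 7: stack=$ s <B> u <B>  input=u s $  — expand <B> -> ε
step 8: stack=$ s <B> u  input=u s $  — match u
step 9: stack=$ s <B>  input=s $  — expand <B> -> ε
Stack after step 9: $ s (top = s).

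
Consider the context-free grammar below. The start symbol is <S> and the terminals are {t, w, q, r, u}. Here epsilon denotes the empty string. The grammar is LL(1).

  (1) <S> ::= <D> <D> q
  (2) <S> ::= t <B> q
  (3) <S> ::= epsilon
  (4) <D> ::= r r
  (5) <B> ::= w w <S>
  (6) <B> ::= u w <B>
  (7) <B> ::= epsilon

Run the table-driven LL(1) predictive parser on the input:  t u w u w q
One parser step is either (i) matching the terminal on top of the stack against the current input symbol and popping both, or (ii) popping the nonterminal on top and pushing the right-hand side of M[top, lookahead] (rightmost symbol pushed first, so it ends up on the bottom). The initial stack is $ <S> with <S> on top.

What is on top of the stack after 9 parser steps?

     Stack        Input          Action
  1  $ <S>        t u w u w q $  expand <S> ::= t <B> q
  2  $ q <B> t    t u w u w q $  match t
  3  $ q <B>      u w u w q $    expand <B> ::= u w <B>
  4  $ q <B> w u  u w u w q $    match u
  5  $ q <B> w    w u w q $      match w
  6  $ q <B>      u w q $        expand <B> ::= u w <B>
  7  $ q <B> w u  u w q $        match u
  8  $ q <B> w    w q $          match w
  9  $ q <B>      q $            expand <B> ::= epsilon
Stack after step 9: $ q (top = q).

q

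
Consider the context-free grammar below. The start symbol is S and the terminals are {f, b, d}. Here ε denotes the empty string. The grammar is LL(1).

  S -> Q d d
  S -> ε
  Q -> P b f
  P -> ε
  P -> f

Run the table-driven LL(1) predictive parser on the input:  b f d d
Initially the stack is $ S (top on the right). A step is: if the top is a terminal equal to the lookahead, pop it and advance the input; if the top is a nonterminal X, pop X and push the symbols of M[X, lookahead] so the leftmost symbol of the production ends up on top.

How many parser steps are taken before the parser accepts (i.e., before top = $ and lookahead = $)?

7

     Stack        Input      Action
  1  $ S          b f d d $  expand S -> Q d d
  2  $ d d Q      b f d d $  expand Q -> P b f
  3  $ d d f b P  b f d d $  expand P -> ε
  4  $ d d f b    b f d d $  match b
  5  $ d d f      f d d $    match f
  6  $ d d        d d $      match d
  7  $ d          d $        match d
Accept reached after 7 steps.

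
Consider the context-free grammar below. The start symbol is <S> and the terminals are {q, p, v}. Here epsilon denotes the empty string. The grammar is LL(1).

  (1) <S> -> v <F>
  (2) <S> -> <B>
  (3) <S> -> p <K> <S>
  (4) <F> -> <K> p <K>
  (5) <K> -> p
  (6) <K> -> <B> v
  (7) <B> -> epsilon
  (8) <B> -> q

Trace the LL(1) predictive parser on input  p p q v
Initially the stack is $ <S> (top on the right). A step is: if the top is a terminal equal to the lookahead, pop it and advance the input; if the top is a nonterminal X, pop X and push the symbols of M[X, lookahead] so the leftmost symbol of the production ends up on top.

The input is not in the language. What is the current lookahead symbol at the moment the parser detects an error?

v

     Stack        Input      Action
  1  $ <S>        p p q v $  expand <S> -> p <K> <S>
  2  $ <S> <K> p  p p q v $  match p
  3  $ <S> <K>    p q v $    expand <K> -> p
  4  $ <S> p      p q v $    match p
  5  $ <S>        q v $      expand <S> -> <B>
  6  $ <B>        q v $      expand <B> -> q
  7  $ q          q v $      match q
  8  $            v $        error: stack empty but input remains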